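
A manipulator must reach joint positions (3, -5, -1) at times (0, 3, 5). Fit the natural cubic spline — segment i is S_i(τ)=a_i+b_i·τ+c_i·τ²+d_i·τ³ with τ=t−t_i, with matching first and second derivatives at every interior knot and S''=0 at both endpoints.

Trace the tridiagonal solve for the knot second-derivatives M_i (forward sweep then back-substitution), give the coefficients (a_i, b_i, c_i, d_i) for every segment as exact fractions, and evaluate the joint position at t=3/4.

  seg 0: a=3 b=-61/15 c=0 d=7/45
  seg 1: a=-5 b=2/15 c=7/5 d=-7/30
S(3/4) = 1/64

Δ: Δ0=-8/3, Δ1=2
row 1: diag=10, rhs=28; c'=1/5, d'=14/5
back: M1=14/5
M: M0=0, M1=14/5, M2=0
seg 0: a=3, c=M0/2=0, d=(M1−M0)/(6·3)=7/45, b=Δ0−h0·(2M0+M1)/6=-61/15
seg 1: a=-5, c=M1/2=7/5, d=(M2−M1)/(6·2)=-7/30, b=Δ1−h1·(2M1+M2)/6=2/15
t_q=3/4 → seg 0, τ=3/4; S=3+-61/15·τ+0·τ²+7/45·τ³=1/64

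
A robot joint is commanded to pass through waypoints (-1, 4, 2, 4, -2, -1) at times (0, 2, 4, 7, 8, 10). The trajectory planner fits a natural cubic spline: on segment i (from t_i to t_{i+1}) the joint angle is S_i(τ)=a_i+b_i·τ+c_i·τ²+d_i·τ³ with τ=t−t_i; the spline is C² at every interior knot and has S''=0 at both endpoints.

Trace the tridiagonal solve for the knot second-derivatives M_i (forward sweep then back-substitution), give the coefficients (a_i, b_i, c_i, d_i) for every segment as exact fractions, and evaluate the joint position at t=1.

  seg 0: a=-1 b=1745/471 c=0 d=-1135/3768
  seg 1: a=4 b=85/942 c=-1135/628 d=1189/1884
  seg 2: a=2 b=409/942 c=1243/628 d=-3583/5652
  seg 3: a=4 b=-9055/1884 c=-585/157 d=4771/1884
  seg 4: a=-2 b=-4391/942 c=2431/628 d=-2431/3768
S(1) = 3019/1256

Δ: Δ0=5/2, Δ1=-1, Δ2=2/3, Δ3=-6, Δ4=1/2
row 1: diag=8, rhs=-21; c'=1/4, d'=-21/8
row 2: denom=10−2·1/4=19/2; d'=(10−2·-21/8)/(19/2)=61/38
row 3: denom=8−3·6/19=134/19; d'=(-40−3·61/38)/(134/19)=-1703/268
row 4: denom=6−1·19/134=785/134; d'=(39−1·-1703/268)/(785/134)=2431/314
back: M4=2431/314
back: M3=-1703/268−19/134·2431/314=-1170/157
back: M2=61/38−6/19·-1170/157=1243/314
back: M1=-21/8−1/4·1243/314=-1135/314
M: M0=0, M1=-1135/314, M2=1243/314, M3=-1170/157, M4=2431/314, M5=0
seg 0: a=-1, c=M0/2=0, d=(M1−M0)/(6·2)=-1135/3768, b=Δ0−h0·(2M0+M1)/6=1745/471
seg 1: a=4, c=M1/2=-1135/628, d=(M2−M1)/(6·2)=1189/1884, b=Δ1−h1·(2M1+M2)/6=85/942
seg 2: a=2, c=M2/2=1243/628, d=(M3−M2)/(6·3)=-3583/5652, b=Δ2−h2·(2M2+M3)/6=409/942
seg 3: a=4, c=M3/2=-585/157, d=(M4−M3)/(6·1)=4771/1884, b=Δ3−h3·(2M3+M4)/6=-9055/1884
seg 4: a=-2, c=M4/2=2431/628, d=(M5−M4)/(6·2)=-2431/3768, b=Δ4−h4·(2M4+M5)/6=-4391/942
t_q=1 → seg 0, τ=1; S=-1+1745/471·τ+0·τ²+-1135/3768·τ³=3019/1256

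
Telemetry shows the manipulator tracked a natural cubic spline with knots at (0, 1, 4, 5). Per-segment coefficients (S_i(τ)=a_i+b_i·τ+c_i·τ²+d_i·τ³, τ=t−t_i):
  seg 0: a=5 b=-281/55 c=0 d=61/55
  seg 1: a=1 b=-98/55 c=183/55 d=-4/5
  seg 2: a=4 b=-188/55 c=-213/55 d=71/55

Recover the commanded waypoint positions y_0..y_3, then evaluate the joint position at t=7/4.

y_0 = S_0(0) = a_0 = 5
y_1 = S_1(0) = a_1 = 1
y_2 = S_2(0) = a_2 = 4
y_3 = S_2(1) = -2
t_q=7/4 is in segment 1 (τ=3/4); S_1(τ)=527/440

y_0=5 y_1=1 y_2=4 y_3=-2
S(7/4) = 527/440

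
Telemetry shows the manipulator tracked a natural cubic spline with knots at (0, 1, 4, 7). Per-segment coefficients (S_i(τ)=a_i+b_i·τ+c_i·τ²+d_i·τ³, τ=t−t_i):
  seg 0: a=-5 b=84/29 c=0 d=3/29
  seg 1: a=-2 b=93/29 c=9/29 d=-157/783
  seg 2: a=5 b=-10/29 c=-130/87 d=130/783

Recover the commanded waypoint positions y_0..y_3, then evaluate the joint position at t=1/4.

y_0=-5 y_1=-2 y_2=5 y_3=-5
S(1/4) = -7933/1856

y_0 = S_0(0) = a_0 = -5
y_1 = S_1(0) = a_1 = -2
y_2 = S_2(0) = a_2 = 5
y_3 = S_2(3) = -5
t_q=1/4 is in segment 0 (τ=1/4); S_0(τ)=-7933/1856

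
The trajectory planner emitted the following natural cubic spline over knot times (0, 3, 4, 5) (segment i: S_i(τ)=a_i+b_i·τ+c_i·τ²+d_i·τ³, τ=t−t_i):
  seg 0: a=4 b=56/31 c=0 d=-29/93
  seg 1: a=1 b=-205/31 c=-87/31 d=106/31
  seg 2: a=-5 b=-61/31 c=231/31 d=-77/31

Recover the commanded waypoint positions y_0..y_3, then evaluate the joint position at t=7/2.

y_0 = S_0(0) = a_0 = 4
y_1 = S_1(0) = a_1 = 1
y_2 = S_2(0) = a_2 = -5
y_3 = S_2(1) = -2
t_q=7/2 is in segment 1 (τ=1/2); S_1(τ)=-80/31

y_0=4 y_1=1 y_2=-5 y_3=-2
S(7/2) = -80/31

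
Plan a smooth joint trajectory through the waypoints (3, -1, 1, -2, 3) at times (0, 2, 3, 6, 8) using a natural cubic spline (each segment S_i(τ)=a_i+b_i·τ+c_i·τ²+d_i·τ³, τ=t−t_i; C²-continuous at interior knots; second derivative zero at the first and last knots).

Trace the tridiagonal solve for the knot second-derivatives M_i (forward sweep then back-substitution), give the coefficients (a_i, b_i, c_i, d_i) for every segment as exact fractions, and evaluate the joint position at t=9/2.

Δ: Δ0=-2, Δ1=2, Δ2=-1, Δ3=5/2
row 1: diag=6, rhs=24; c'=1/6, d'=4
row 2: denom=8−1·1/6=47/6; d'=(-18−1·4)/(47/6)=-132/47
row 3: denom=10−3·18/47=416/47; d'=(21−3·-132/47)/(416/47)=1383/416
back: M3=1383/416
back: M2=-132/47−18/47·1383/416=-849/208
back: M1=4−1/6·-849/208=1947/416
M: M0=0, M1=1947/416, M2=-849/208, M3=1383/416, M4=0
seg 0: a=3, c=M0/2=0, d=(M1−M0)/(6·2)=649/1664, b=Δ0−h0·(2M0+M1)/6=-1481/416
seg 1: a=-1, c=M1/2=1947/832, d=(M2−M1)/(6·1)=-1215/832, b=Δ1−h1·(2M1+M2)/6=233/208
seg 2: a=1, c=M2/2=-849/416, d=(M3−M2)/(6·3)=79/192, b=Δ2−h2·(2M2+M3)/6=1181/832
seg 3: a=-2, c=M3/2=1383/832, d=(M4−M3)/(6·2)=-461/1664, b=Δ3−h3·(2M3+M4)/6=59/208
t_q=9/2 → seg 2, τ=3/2; S=1+1181/832·τ+-849/416·τ²+79/192·τ³=-493/6656

  seg 0: a=3 b=-1481/416 c=0 d=649/1664
  seg 1: a=-1 b=233/208 c=1947/832 d=-1215/832
  seg 2: a=1 b=1181/832 c=-849/416 d=79/192
  seg 3: a=-2 b=59/208 c=1383/832 d=-461/1664
S(9/2) = -493/6656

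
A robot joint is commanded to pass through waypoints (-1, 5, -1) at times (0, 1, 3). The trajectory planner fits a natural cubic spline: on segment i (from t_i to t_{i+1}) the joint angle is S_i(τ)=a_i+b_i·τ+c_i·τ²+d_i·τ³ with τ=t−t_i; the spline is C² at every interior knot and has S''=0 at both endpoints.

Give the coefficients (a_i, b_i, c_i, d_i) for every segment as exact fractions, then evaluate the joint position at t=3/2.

  seg 0: a=-1 b=15/2 c=0 d=-3/2
  seg 1: a=5 b=3 c=-9/2 d=3/4
S(3/2) = 175/32

Δ: Δ0=6, Δ1=-3
row 1: diag=6, rhs=-54; c'=1/3, d'=-9
back: M1=-9
M: M0=0, M1=-9, M2=0
seg 0: a=-1, c=M0/2=0, d=(M1−M0)/(6·1)=-3/2, b=Δ0−h0·(2M0+M1)/6=15/2
seg 1: a=5, c=M1/2=-9/2, d=(M2−M1)/(6·2)=3/4, b=Δ1−h1·(2M1+M2)/6=3
t_q=3/2 → seg 1, τ=1/2; S=5+3·τ+-9/2·τ²+3/4·τ³=175/32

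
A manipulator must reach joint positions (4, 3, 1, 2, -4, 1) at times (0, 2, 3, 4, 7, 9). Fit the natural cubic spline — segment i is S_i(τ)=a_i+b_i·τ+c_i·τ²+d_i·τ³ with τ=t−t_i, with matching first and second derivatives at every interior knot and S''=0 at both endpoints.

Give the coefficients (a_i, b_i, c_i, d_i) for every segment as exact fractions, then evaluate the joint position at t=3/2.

  seg 0: a=4 b=1097/3146 c=0 d=-1335/6292
  seg 1: a=3 b=-6913/3146 c=-4005/3146 d=2313/1573
  seg 2: a=1 b=-95/286 c=9873/3146 d=-2841/1573
  seg 3: a=2 b=1655/3146 c=-7173/3146 d=58/121
  seg 4: a=-4 b=-667/3146 c=6399/3146 d=-2133/6292
S(3/2) = 191627/50336

Δ: Δ0=-1/2, Δ1=-2, Δ2=1, Δ3=-2, Δ4=5/2
row 1: diag=6, rhs=-9; c'=1/6, d'=-3/2
row 2: denom=4−1·1/6=23/6; d'=(18−1·-3/2)/(23/6)=117/23
row 3: denom=8−1·6/23=178/23; d'=(-18−1·117/23)/(178/23)=-531/178
row 4: denom=10−3·69/178=1573/178; d'=(27−3·-531/178)/(1573/178)=6399/1573
back: M4=6399/1573
back: M3=-531/178−69/178·6399/1573=-7173/1573
back: M2=117/23−6/23·-7173/1573=9873/1573
back: M1=-3/2−1/6·9873/1573=-4005/1573
M: M0=0, M1=-4005/1573, M2=9873/1573, M3=-7173/1573, M4=6399/1573, M5=0
seg 0: a=4, c=M0/2=0, d=(M1−M0)/(6·2)=-1335/6292, b=Δ0−h0·(2M0+M1)/6=1097/3146
seg 1: a=3, c=M1/2=-4005/3146, d=(M2−M1)/(6·1)=2313/1573, b=Δ1−h1·(2M1+M2)/6=-6913/3146
seg 2: a=1, c=M2/2=9873/3146, d=(M3−M2)/(6·1)=-2841/1573, b=Δ2−h2·(2M2+M3)/6=-95/286
seg 3: a=2, c=M3/2=-7173/3146, d=(M4−M3)/(6·3)=58/121, b=Δ3−h3·(2M3+M4)/6=1655/3146
seg 4: a=-4, c=M4/2=6399/3146, d=(M5−M4)/(6·2)=-2133/6292, b=Δ4−h4·(2M4+M5)/6=-667/3146
t_q=3/2 → seg 0, τ=3/2; S=4+1097/3146·τ+0·τ²+-1335/6292·τ³=191627/50336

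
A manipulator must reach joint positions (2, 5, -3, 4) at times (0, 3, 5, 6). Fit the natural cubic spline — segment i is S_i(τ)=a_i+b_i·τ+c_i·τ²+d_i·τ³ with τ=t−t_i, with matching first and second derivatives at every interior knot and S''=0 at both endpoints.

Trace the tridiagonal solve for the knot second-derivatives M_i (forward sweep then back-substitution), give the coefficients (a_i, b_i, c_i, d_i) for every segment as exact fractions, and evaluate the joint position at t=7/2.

  seg 0: a=2 b=53/14 c=0 d=-13/42
  seg 1: a=5 b=-32/7 c=-39/14 d=43/28
  seg 2: a=-3 b=19/7 c=45/7 d=-15/7
S(7/2) = 495/224

Δ: Δ0=1, Δ1=-4, Δ2=7
row 1: diag=10, rhs=-30; c'=1/5, d'=-3
row 2: denom=6−2·1/5=28/5; d'=(66−2·-3)/(28/5)=90/7
back: M2=90/7
back: M1=-3−1/5·90/7=-39/7
M: M0=0, M1=-39/7, M2=90/7, M3=0
seg 0: a=2, c=M0/2=0, d=(M1−M0)/(6·3)=-13/42, b=Δ0−h0·(2M0+M1)/6=53/14
seg 1: a=5, c=M1/2=-39/14, d=(M2−M1)/(6·2)=43/28, b=Δ1−h1·(2M1+M2)/6=-32/7
seg 2: a=-3, c=M2/2=45/7, d=(M3−M2)/(6·1)=-15/7, b=Δ2−h2·(2M2+M3)/6=19/7
t_q=7/2 → seg 1, τ=1/2; S=5+-32/7·τ+-39/14·τ²+43/28·τ³=495/224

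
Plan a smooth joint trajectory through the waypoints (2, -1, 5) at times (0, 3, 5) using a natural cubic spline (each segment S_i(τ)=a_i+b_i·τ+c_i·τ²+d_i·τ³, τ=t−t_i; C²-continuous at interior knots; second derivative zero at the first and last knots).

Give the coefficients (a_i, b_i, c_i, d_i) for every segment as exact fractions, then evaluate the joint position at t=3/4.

  seg 0: a=2 b=-11/5 c=0 d=2/15
  seg 1: a=-1 b=7/5 c=6/5 d=-1/5
S(3/4) = 13/32

Δ: Δ0=-1, Δ1=3
row 1: diag=10, rhs=24; c'=1/5, d'=12/5
back: M1=12/5
M: M0=0, M1=12/5, M2=0
seg 0: a=2, c=M0/2=0, d=(M1−M0)/(6·3)=2/15, b=Δ0−h0·(2M0+M1)/6=-11/5
seg 1: a=-1, c=M1/2=6/5, d=(M2−M1)/(6·2)=-1/5, b=Δ1−h1·(2M1+M2)/6=7/5
t_q=3/4 → seg 0, τ=3/4; S=2+-11/5·τ+0·τ²+2/15·τ³=13/32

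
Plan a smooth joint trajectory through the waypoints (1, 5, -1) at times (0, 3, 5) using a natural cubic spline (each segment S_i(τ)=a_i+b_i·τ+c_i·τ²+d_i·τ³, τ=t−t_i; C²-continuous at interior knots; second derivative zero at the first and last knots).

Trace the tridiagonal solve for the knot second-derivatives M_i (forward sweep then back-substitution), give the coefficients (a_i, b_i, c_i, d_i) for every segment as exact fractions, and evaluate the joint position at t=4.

  seg 0: a=1 b=79/30 c=0 d=-13/90
  seg 1: a=5 b=-19/15 c=-13/10 d=13/60
S(4) = 53/20

Δ: Δ0=4/3, Δ1=-3
row 1: diag=10, rhs=-26; c'=1/5, d'=-13/5
back: M1=-13/5
M: M0=0, M1=-13/5, M2=0
seg 0: a=1, c=M0/2=0, d=(M1−M0)/(6·3)=-13/90, b=Δ0−h0·(2M0+M1)/6=79/30
seg 1: a=5, c=M1/2=-13/10, d=(M2−M1)/(6·2)=13/60, b=Δ1−h1·(2M1+M2)/6=-19/15
t_q=4 → seg 1, τ=1; S=5+-19/15·τ+-13/10·τ²+13/60·τ³=53/20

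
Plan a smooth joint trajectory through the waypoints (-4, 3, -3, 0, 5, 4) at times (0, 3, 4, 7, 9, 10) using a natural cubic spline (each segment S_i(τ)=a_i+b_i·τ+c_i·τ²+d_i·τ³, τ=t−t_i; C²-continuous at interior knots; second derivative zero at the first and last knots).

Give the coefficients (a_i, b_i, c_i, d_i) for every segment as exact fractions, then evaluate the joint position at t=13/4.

Δ: Δ0=7/3, Δ1=-6, Δ2=1, Δ3=5/2, Δ4=-1
row 1: diag=8, rhs=-50; c'=1/8, d'=-25/4
row 2: denom=8−1·1/8=63/8; d'=(42−1·-25/4)/(63/8)=386/63
row 3: denom=10−3·8/21=62/7; d'=(9−3·386/63)/(62/7)=-197/186
row 4: denom=6−2·7/31=172/31; d'=(-21−2·-197/186)/(172/31)=-439/129
back: M4=-439/129
back: M3=-197/186−7/31·-439/129=-25/86
back: M2=386/63−8/21·-25/86=2414/387
back: M1=-25/4−1/8·2414/387=-5441/774
M: M0=0, M1=-5441/774, M2=2414/387, M3=-25/86, M4=-439/129, M5=0
seg 0: a=-4, c=M0/2=0, d=(M1−M0)/(6·3)=-5441/13932, b=Δ0−h0·(2M0+M1)/6=9053/1548
seg 1: a=3, c=M1/2=-5441/1548, d=(M2−M1)/(6·1)=1141/516, b=Δ1−h1·(2M1+M2)/6=-3635/774
seg 2: a=-3, c=M2/2=1207/387, d=(M3−M2)/(6·3)=-5053/13932, b=Δ2−h2·(2M2+M3)/6=-7883/1548
seg 3: a=0, c=M3/2=-25/172, d=(M4−M3)/(6·2)=-803/3096, b=Δ3−h3·(2M3+M4)/6=2963/774
seg 4: a=5, c=M4/2=-439/258, d=(M5−M4)/(6·1)=439/774, b=Δ4−h4·(2M4+M5)/6=52/387
t_q=13/4 → seg 1, τ=1/4; S=3+-3635/774·τ+-5441/1548·τ²+1141/516·τ³=54185/33024

  seg 0: a=-4 b=9053/1548 c=0 d=-5441/13932
  seg 1: a=3 b=-3635/774 c=-5441/1548 d=1141/516
  seg 2: a=-3 b=-7883/1548 c=1207/387 d=-5053/13932
  seg 3: a=0 b=2963/774 c=-25/172 d=-803/3096
  seg 4: a=5 b=52/387 c=-439/258 d=439/774
S(13/4) = 54185/33024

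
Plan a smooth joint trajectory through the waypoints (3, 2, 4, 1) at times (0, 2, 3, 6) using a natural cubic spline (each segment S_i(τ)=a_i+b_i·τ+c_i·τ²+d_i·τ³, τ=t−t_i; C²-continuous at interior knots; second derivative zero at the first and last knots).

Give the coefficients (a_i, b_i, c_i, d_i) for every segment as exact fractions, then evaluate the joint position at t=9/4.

Δ: Δ0=-1/2, Δ1=2, Δ2=-1
row 1: diag=6, rhs=15; c'=1/6, d'=5/2
row 2: denom=8−1·1/6=47/6; d'=(-18−1·5/2)/(47/6)=-123/47
back: M2=-123/47
back: M1=5/2−1/6·-123/47=138/47
M: M0=0, M1=138/47, M2=-123/47, M3=0
seg 0: a=3, c=M0/2=0, d=(M1−M0)/(6·2)=23/94, b=Δ0−h0·(2M0+M1)/6=-139/94
seg 1: a=2, c=M1/2=69/47, d=(M2−M1)/(6·1)=-87/94, b=Δ1−h1·(2M1+M2)/6=137/94
seg 2: a=4, c=M2/2=-123/94, d=(M3−M2)/(6·3)=41/282, b=Δ2−h2·(2M2+M3)/6=76/47
t_q=9/4 → seg 1, τ=1/4; S=2+137/94·τ+69/47·τ²+-87/94·τ³=14689/6016

  seg 0: a=3 b=-139/94 c=0 d=23/94
  seg 1: a=2 b=137/94 c=69/47 d=-87/94
  seg 2: a=4 b=76/47 c=-123/94 d=41/282
S(9/4) = 14689/6016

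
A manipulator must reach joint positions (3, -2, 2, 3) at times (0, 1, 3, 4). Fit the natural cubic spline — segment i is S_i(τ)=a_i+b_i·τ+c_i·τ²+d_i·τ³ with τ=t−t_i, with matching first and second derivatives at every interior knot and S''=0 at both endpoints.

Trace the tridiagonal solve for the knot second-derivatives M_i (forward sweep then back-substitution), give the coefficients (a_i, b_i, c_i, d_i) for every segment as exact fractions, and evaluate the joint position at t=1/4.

  seg 0: a=3 b=-51/8 c=0 d=11/8
  seg 1: a=-2 b=-9/4 c=33/8 d=-1
  seg 2: a=2 b=9/4 c=-15/8 d=5/8
S(1/4) = 731/512

Δ: Δ0=-5, Δ1=2, Δ2=1
row 1: diag=6, rhs=42; c'=1/3, d'=7
row 2: denom=6−2·1/3=16/3; d'=(-6−2·7)/(16/3)=-15/4
back: M2=-15/4
back: M1=7−1/3·-15/4=33/4
M: M0=0, M1=33/4, M2=-15/4, M3=0
seg 0: a=3, c=M0/2=0, d=(M1−M0)/(6·1)=11/8, b=Δ0−h0·(2M0+M1)/6=-51/8
seg 1: a=-2, c=M1/2=33/8, d=(M2−M1)/(6·2)=-1, b=Δ1−h1·(2M1+M2)/6=-9/4
seg 2: a=2, c=M2/2=-15/8, d=(M3−M2)/(6·1)=5/8, b=Δ2−h2·(2M2+M3)/6=9/4
t_q=1/4 → seg 0, τ=1/4; S=3+-51/8·τ+0·τ²+11/8·τ³=731/512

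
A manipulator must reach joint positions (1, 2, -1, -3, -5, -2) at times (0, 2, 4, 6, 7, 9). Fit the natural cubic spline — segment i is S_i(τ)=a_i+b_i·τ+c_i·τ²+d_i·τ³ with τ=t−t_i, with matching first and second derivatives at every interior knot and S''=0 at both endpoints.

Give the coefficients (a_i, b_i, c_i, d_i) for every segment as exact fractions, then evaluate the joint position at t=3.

Δ: Δ0=1/2, Δ1=-3/2, Δ2=-1, Δ3=-2, Δ4=3/2
row 1: diag=8, rhs=-12; c'=1/4, d'=-3/2
row 2: denom=8−2·1/4=15/2; d'=(3−2·-3/2)/(15/2)=4/5
row 3: denom=6−2·4/15=82/15; d'=(-6−2·4/5)/(82/15)=-57/41
row 4: denom=6−1·15/82=477/82; d'=(21−1·-57/41)/(477/82)=204/53
back: M4=204/53
back: M3=-57/41−15/82·204/53=-111/53
back: M2=4/5−4/15·-111/53=72/53
back: M1=-3/2−1/4·72/53=-195/106
M: M0=0, M1=-195/106, M2=72/53, M3=-111/53, M4=204/53, M5=0
seg 0: a=1, c=M0/2=0, d=(M1−M0)/(6·2)=-65/424, b=Δ0−h0·(2M0+M1)/6=59/53
seg 1: a=2, c=M1/2=-195/212, d=(M2−M1)/(6·2)=113/424, b=Δ1−h1·(2M1+M2)/6=-77/106
seg 2: a=-1, c=M2/2=36/53, d=(M3−M2)/(6·2)=-61/212, b=Δ2−h2·(2M2+M3)/6=-64/53
seg 3: a=-3, c=M3/2=-111/106, d=(M4−M3)/(6·1)=105/106, b=Δ3−h3·(2M3+M4)/6=-103/53
seg 4: a=-5, c=M4/2=102/53, d=(M5−M4)/(6·2)=-17/53, b=Δ4−h4·(2M4+M5)/6=-113/106
t_q=3 → seg 1, τ=1; S=2+-77/106·τ+-195/212·τ²+113/424·τ³=263/424

  seg 0: a=1 b=59/53 c=0 d=-65/424
  seg 1: a=2 b=-77/106 c=-195/212 d=113/424
  seg 2: a=-1 b=-64/53 c=36/53 d=-61/212
  seg 3: a=-3 b=-103/53 c=-111/106 d=105/106
  seg 4: a=-5 b=-113/106 c=102/53 d=-17/53
S(3) = 263/424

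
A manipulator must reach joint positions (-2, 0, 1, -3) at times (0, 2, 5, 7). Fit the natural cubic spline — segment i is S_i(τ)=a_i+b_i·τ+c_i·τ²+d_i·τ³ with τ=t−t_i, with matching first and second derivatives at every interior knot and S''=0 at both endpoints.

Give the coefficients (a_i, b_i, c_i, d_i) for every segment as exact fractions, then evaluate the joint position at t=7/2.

  seg 0: a=-2 b=271/273 c=0 d=1/546
  seg 1: a=0 b=277/273 c=1/91 d=-5/63
  seg 2: a=1 b=-290/273 c=-64/91 d=32/273
S(7/2) = 133/104

Δ: Δ0=1, Δ1=1/3, Δ2=-2
row 1: diag=10, rhs=-4; c'=3/10, d'=-2/5
row 2: denom=10−3·3/10=91/10; d'=(-14−3·-2/5)/(91/10)=-128/91
back: M2=-128/91
back: M1=-2/5−3/10·-128/91=2/91
M: M0=0, M1=2/91, M2=-128/91, M3=0
seg 0: a=-2, c=M0/2=0, d=(M1−M0)/(6·2)=1/546, b=Δ0−h0·(2M0+M1)/6=271/273
seg 1: a=0, c=M1/2=1/91, d=(M2−M1)/(6·3)=-5/63, b=Δ1−h1·(2M1+M2)/6=277/273
seg 2: a=1, c=M2/2=-64/91, d=(M3−M2)/(6·2)=32/273, b=Δ2−h2·(2M2+M3)/6=-290/273
t_q=7/2 → seg 1, τ=3/2; S=0+277/273·τ+1/91·τ²+-5/63·τ³=133/104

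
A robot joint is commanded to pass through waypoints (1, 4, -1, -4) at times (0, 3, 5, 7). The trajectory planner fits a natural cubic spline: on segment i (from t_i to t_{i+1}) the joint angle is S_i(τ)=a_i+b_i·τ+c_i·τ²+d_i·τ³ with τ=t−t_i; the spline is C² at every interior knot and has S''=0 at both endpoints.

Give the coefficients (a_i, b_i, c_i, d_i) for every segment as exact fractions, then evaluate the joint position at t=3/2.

Δ: Δ0=1, Δ1=-5/2, Δ2=-3/2
row 1: diag=10, rhs=-21; c'=1/5, d'=-21/10
row 2: denom=8−2·1/5=38/5; d'=(6−2·-21/10)/(38/5)=51/38
back: M2=51/38
back: M1=-21/10−1/5·51/38=-45/19
M: M0=0, M1=-45/19, M2=51/38, M3=0
seg 0: a=1, c=M0/2=0, d=(M1−M0)/(6·3)=-5/38, b=Δ0−h0·(2M0+M1)/6=83/38
seg 1: a=4, c=M1/2=-45/38, d=(M2−M1)/(6·2)=47/152, b=Δ1−h1·(2M1+M2)/6=-26/19
seg 2: a=-1, c=M2/2=51/76, d=(M3−M2)/(6·2)=-17/152, b=Δ2−h2·(2M2+M3)/6=-91/38
t_q=3/2 → seg 0, τ=3/2; S=1+83/38·τ+0·τ²+-5/38·τ³=1165/304

  seg 0: a=1 b=83/38 c=0 d=-5/38
  seg 1: a=4 b=-26/19 c=-45/38 d=47/152
  seg 2: a=-1 b=-91/38 c=51/76 d=-17/152
S(3/2) = 1165/304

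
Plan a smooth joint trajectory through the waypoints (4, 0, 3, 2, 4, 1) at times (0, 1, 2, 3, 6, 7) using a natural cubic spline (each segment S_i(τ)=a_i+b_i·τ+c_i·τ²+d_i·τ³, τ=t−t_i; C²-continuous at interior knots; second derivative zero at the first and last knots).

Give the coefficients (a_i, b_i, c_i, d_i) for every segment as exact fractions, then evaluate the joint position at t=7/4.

Δ: Δ0=-4, Δ1=3, Δ2=-1, Δ3=2/3, Δ4=-3
row 1: diag=4, rhs=42; c'=1/4, d'=21/2
row 2: denom=4−1·1/4=15/4; d'=(-24−1·21/2)/(15/4)=-46/5
row 3: denom=8−1·4/15=116/15; d'=(10−1·-46/5)/(116/15)=72/29
row 4: denom=8−3·45/116=793/116; d'=(-22−3·72/29)/(793/116)=-56/13
back: M4=-56/13
back: M3=72/29−45/116·-56/13=54/13
back: M2=-46/5−4/15·54/13=-134/13
back: M1=21/2−1/4·-134/13=170/13
M: M0=0, M1=170/13, M2=-134/13, M3=54/13, M4=-56/13, M5=0
seg 0: a=4, c=M0/2=0, d=(M1−M0)/(6·1)=85/39, b=Δ0−h0·(2M0+M1)/6=-241/39
seg 1: a=0, c=M1/2=85/13, d=(M2−M1)/(6·1)=-152/39, b=Δ1−h1·(2M1+M2)/6=14/39
seg 2: a=3, c=M2/2=-67/13, d=(M3−M2)/(6·1)=94/39, b=Δ2−h2·(2M2+M3)/6=68/39
seg 3: a=2, c=M3/2=27/13, d=(M4−M3)/(6·3)=-55/117, b=Δ3−h3·(2M3+M4)/6=-4/3
seg 4: a=4, c=M4/2=-28/13, d=(M5−M4)/(6·1)=28/39, b=Δ4−h4·(2M4+M5)/6=-61/39
t_q=7/4 → seg 1, τ=3/4; S=0+14/39·τ+85/13·τ²+-152/39·τ³=479/208

  seg 0: a=4 b=-241/39 c=0 d=85/39
  seg 1: a=0 b=14/39 c=85/13 d=-152/39
  seg 2: a=3 b=68/39 c=-67/13 d=94/39
  seg 3: a=2 b=-4/3 c=27/13 d=-55/117
  seg 4: a=4 b=-61/39 c=-28/13 d=28/39
S(7/4) = 479/208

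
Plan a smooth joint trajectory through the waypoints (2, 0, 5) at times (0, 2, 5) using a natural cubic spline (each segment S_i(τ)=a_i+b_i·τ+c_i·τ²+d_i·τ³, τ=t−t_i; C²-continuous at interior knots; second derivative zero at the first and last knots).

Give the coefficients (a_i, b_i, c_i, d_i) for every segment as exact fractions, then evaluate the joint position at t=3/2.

Δ: Δ0=-1, Δ1=5/3
row 1: diag=10, rhs=16; c'=3/10, d'=8/5
back: M1=8/5
M: M0=0, M1=8/5, M2=0
seg 0: a=2, c=M0/2=0, d=(M1−M0)/(6·2)=2/15, b=Δ0−h0·(2M0+M1)/6=-23/15
seg 1: a=0, c=M1/2=4/5, d=(M2−M1)/(6·3)=-4/45, b=Δ1−h1·(2M1+M2)/6=1/15
t_q=3/2 → seg 0, τ=3/2; S=2+-23/15·τ+0·τ²+2/15·τ³=3/20

  seg 0: a=2 b=-23/15 c=0 d=2/15
  seg 1: a=0 b=1/15 c=4/5 d=-4/45
S(3/2) = 3/20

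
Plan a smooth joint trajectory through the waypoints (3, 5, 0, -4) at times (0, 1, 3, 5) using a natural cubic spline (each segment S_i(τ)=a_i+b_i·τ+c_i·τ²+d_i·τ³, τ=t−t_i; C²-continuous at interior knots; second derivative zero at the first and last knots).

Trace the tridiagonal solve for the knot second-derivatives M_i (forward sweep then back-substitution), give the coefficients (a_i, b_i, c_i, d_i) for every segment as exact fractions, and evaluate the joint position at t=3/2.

Δ: Δ0=2, Δ1=-5/2, Δ2=-2
row 1: diag=6, rhs=-27; c'=1/3, d'=-9/2
row 2: denom=8−2·1/3=22/3; d'=(3−2·-9/2)/(22/3)=18/11
back: M2=18/11
back: M1=-9/2−1/3·18/11=-111/22
M: M0=0, M1=-111/22, M2=18/11, M3=0
seg 0: a=3, c=M0/2=0, d=(M1−M0)/(6·1)=-37/44, b=Δ0−h0·(2M0+M1)/6=125/44
seg 1: a=5, c=M1/2=-111/44, d=(M2−M1)/(6·2)=49/88, b=Δ1−h1·(2M1+M2)/6=7/22
seg 2: a=0, c=M2/2=9/11, d=(M3−M2)/(6·2)=-3/22, b=Δ2−h2·(2M2+M3)/6=-34/11
t_q=3/2 → seg 1, τ=1/2; S=5+7/22·τ+-111/44·τ²+49/88·τ³=3237/704

  seg 0: a=3 b=125/44 c=0 d=-37/44
  seg 1: a=5 b=7/22 c=-111/44 d=49/88
  seg 2: a=0 b=-34/11 c=9/11 d=-3/22
S(3/2) = 3237/704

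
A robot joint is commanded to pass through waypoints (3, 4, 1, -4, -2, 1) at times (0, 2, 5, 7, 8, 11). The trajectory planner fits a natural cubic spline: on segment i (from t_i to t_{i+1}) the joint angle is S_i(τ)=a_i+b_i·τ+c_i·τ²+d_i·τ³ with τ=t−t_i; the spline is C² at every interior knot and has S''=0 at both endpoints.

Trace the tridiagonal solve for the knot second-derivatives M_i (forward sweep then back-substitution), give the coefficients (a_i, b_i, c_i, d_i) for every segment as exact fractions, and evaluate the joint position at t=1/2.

  seg 0: a=3 b=1617/2638 c=0 d=-149/5276
  seg 1: a=4 b=723/2638 c=-447/2638 d=-1010/11871
  seg 2: a=1 b=-8019/2638 c=-2467/2638 d=3179/5276
  seg 3: a=-4 b=1187/2638 c=3535/1319 d=-2981/2638
  seg 4: a=-2 b=3192/1319 c=-1873/2638 d=1873/23742
S(1/2) = 139411/42208

Δ: Δ0=1/2, Δ1=-1, Δ2=-5/2, Δ3=2, Δ4=1
row 1: diag=10, rhs=-9; c'=3/10, d'=-9/10
row 2: denom=10−3·3/10=91/10; d'=(-9−3·-9/10)/(91/10)=-9/13
row 3: denom=6−2·20/91=506/91; d'=(27−2·-9/13)/(506/91)=2583/506
row 4: denom=8−1·91/506=3957/506; d'=(-6−1·2583/506)/(3957/506)=-1873/1319
back: M4=-1873/1319
back: M3=2583/506−91/506·-1873/1319=7070/1319
back: M2=-9/13−20/91·7070/1319=-2467/1319
back: M1=-9/10−3/10·-2467/1319=-447/1319
M: M0=0, M1=-447/1319, M2=-2467/1319, M3=7070/1319, M4=-1873/1319, M5=0
seg 0: a=3, c=M0/2=0, d=(M1−M0)/(6·2)=-149/5276, b=Δ0−h0·(2M0+M1)/6=1617/2638
seg 1: a=4, c=M1/2=-447/2638, d=(M2−M1)/(6·3)=-1010/11871, b=Δ1−h1·(2M1+M2)/6=723/2638
seg 2: a=1, c=M2/2=-2467/2638, d=(M3−M2)/(6·2)=3179/5276, b=Δ2−h2·(2M2+M3)/6=-8019/2638
seg 3: a=-4, c=M3/2=3535/1319, d=(M4−M3)/(6·1)=-2981/2638, b=Δ3−h3·(2M3+M4)/6=1187/2638
seg 4: a=-2, c=M4/2=-1873/2638, d=(M5−M4)/(6·3)=1873/23742, b=Δ4−h4·(2M4+M5)/6=3192/1319
t_q=1/2 → seg 0, τ=1/2; S=3+1617/2638·τ+0·τ²+-149/5276·τ³=139411/42208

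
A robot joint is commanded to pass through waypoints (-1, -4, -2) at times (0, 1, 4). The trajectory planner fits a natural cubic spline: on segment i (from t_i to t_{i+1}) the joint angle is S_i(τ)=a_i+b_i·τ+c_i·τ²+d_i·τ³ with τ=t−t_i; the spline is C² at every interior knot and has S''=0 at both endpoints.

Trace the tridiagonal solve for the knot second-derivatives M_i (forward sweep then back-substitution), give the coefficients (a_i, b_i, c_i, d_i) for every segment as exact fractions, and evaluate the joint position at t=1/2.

Δ: Δ0=-3, Δ1=2/3
row 1: diag=8, rhs=22; c'=3/8, d'=11/4
back: M1=11/4
M: M0=0, M1=11/4, M2=0
seg 0: a=-1, c=M0/2=0, d=(M1−M0)/(6·1)=11/24, b=Δ0−h0·(2M0+M1)/6=-83/24
seg 1: a=-4, c=M1/2=11/8, d=(M2−M1)/(6·3)=-11/72, b=Δ1−h1·(2M1+M2)/6=-25/12
t_q=1/2 → seg 0, τ=1/2; S=-1+-83/24·τ+0·τ²+11/24·τ³=-171/64

  seg 0: a=-1 b=-83/24 c=0 d=11/24
  seg 1: a=-4 b=-25/12 c=11/8 d=-11/72
S(1/2) = -171/64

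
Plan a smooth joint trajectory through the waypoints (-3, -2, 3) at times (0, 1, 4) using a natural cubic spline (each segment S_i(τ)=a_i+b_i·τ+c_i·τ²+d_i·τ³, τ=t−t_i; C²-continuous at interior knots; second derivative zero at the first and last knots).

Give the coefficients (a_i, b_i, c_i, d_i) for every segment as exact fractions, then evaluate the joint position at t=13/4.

Δ: Δ0=1, Δ1=5/3
row 1: diag=8, rhs=4; c'=3/8, d'=1/2
back: M1=1/2
M: M0=0, M1=1/2, M2=0
seg 0: a=-3, c=M0/2=0, d=(M1−M0)/(6·1)=1/12, b=Δ0−h0·(2M0+M1)/6=11/12
seg 1: a=-2, c=M1/2=1/4, d=(M2−M1)/(6·3)=-1/36, b=Δ1−h1·(2M1+M2)/6=7/6
t_q=13/4 → seg 1, τ=9/4; S=-2+7/6·τ+1/4·τ²+-1/36·τ³=403/256

  seg 0: a=-3 b=11/12 c=0 d=1/12
  seg 1: a=-2 b=7/6 c=1/4 d=-1/36
S(13/4) = 403/256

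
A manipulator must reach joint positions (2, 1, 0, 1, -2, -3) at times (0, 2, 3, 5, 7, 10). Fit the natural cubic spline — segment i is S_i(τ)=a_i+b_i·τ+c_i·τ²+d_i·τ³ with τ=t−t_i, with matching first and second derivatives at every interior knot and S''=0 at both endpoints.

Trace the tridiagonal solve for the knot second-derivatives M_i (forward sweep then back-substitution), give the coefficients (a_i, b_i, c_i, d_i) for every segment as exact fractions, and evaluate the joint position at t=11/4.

  seg 0: a=2 b=-13/66 c=0 d=-5/66
  seg 1: a=1 b=-73/66 c=-5/11 d=37/66
  seg 2: a=0 b=-1/3 c=27/22 d=-107/264
  seg 3: a=1 b=-19/66 c=-53/44 d=79/264
  seg 4: a=-2 b=-50/33 c=13/22 d=-13/198
S(11/4) = 213/1408

Δ: Δ0=-1/2, Δ1=-1, Δ2=1/2, Δ3=-3/2, Δ4=-1/3
row 1: diag=6, rhs=-3; c'=1/6, d'=-1/2
row 2: denom=6−1·1/6=35/6; d'=(9−1·-1/2)/(35/6)=57/35
row 3: denom=8−2·12/35=256/35; d'=(-12−2·57/35)/(256/35)=-267/128
row 4: denom=10−2·35/128=605/64; d'=(7−2·-267/128)/(605/64)=13/11
back: M4=13/11
back: M3=-267/128−35/128·13/11=-53/22
back: M2=57/35−12/35·-53/22=27/11
back: M1=-1/2−1/6·27/11=-10/11
M: M0=0, M1=-10/11, M2=27/11, M3=-53/22, M4=13/11, M5=0
seg 0: a=2, c=M0/2=0, d=(M1−M0)/(6·2)=-5/66, b=Δ0−h0·(2M0+M1)/6=-13/66
seg 1: a=1, c=M1/2=-5/11, d=(M2−M1)/(6·1)=37/66, b=Δ1−h1·(2M1+M2)/6=-73/66
seg 2: a=0, c=M2/2=27/22, d=(M3−M2)/(6·2)=-107/264, b=Δ2−h2·(2M2+M3)/6=-1/3
seg 3: a=1, c=M3/2=-53/44, d=(M4−M3)/(6·2)=79/264, b=Δ3−h3·(2M3+M4)/6=-19/66
seg 4: a=-2, c=M4/2=13/22, d=(M5−M4)/(6·3)=-13/198, b=Δ4−h4·(2M4+M5)/6=-50/33
t_q=11/4 → seg 1, τ=3/4; S=1+-73/66·τ+-5/11·τ²+37/66·τ³=213/1408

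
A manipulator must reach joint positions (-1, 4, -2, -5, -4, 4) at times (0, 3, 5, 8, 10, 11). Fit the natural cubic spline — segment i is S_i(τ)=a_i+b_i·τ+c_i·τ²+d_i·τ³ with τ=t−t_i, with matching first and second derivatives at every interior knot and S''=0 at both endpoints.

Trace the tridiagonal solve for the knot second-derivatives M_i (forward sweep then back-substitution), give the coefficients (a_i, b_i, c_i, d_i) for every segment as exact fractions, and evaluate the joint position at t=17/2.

  seg 0: a=-1 b=1327/403 c=0 d=-1966/10881
  seg 1: a=4 b=-639/403 c=-1966/1209 d=1111/2418
  seg 2: a=-2 b=-3115/1209 c=1367/1209 d=-2195/10881
  seg 3: a=-5 b=-1498/1209 c=-276/403 d=7517/9672
  seg 4: a=-4 b=12931/2418 c=6413/1612 d=-6413/4836
S(17/2) = -146849/25792

Δ: Δ0=5/3, Δ1=-3, Δ2=-1, Δ3=1/2, Δ4=8
row 1: diag=10, rhs=-28; c'=1/5, d'=-14/5
row 2: denom=10−2·1/5=48/5; d'=(12−2·-14/5)/(48/5)=11/6
row 3: denom=10−3·5/16=145/16; d'=(9−3·11/6)/(145/16)=56/145
row 4: denom=6−2·32/145=806/145; d'=(45−2·56/145)/(806/145)=6413/806
back: M4=6413/806
back: M3=56/145−32/145·6413/806=-552/403
back: M2=11/6−5/16·-552/403=2734/1209
back: M1=-14/5−1/5·2734/1209=-3932/1209
M: M0=0, M1=-3932/1209, M2=2734/1209, M3=-552/403, M4=6413/806, M5=0
seg 0: a=-1, c=M0/2=0, d=(M1−M0)/(6·3)=-1966/10881, b=Δ0−h0·(2M0+M1)/6=1327/403
seg 1: a=4, c=M1/2=-1966/1209, d=(M2−M1)/(6·2)=1111/2418, b=Δ1−h1·(2M1+M2)/6=-639/403
seg 2: a=-2, c=M2/2=1367/1209, d=(M3−M2)/(6·3)=-2195/10881, b=Δ2−h2·(2M2+M3)/6=-3115/1209
seg 3: a=-5, c=M3/2=-276/403, d=(M4−M3)/(6·2)=7517/9672, b=Δ3−h3·(2M3+M4)/6=-1498/1209
seg 4: a=-4, c=M4/2=6413/1612, d=(M5−M4)/(6·1)=-6413/4836, b=Δ4−h4·(2M4+M5)/6=12931/2418
t_q=17/2 → seg 3, τ=1/2; S=-5+-1498/1209·τ+-276/403·τ²+7517/9672·τ³=-146849/25792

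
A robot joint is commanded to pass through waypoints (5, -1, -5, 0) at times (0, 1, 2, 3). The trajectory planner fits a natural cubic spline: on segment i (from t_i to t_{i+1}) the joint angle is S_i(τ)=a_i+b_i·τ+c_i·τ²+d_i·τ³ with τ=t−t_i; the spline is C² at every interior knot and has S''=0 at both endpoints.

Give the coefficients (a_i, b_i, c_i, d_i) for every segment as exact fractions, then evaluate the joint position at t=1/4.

Δ: Δ0=-6, Δ1=-4, Δ2=5
row 1: diag=4, rhs=12; c'=1/4, d'=3
row 2: denom=4−1·1/4=15/4; d'=(54−1·3)/(15/4)=68/5
back: M2=68/5
back: M1=3−1/4·68/5=-2/5
M: M0=0, M1=-2/5, M2=68/5, M3=0
seg 0: a=5, c=M0/2=0, d=(M1−M0)/(6·1)=-1/15, b=Δ0−h0·(2M0+M1)/6=-89/15
seg 1: a=-1, c=M1/2=-1/5, d=(M2−M1)/(6·1)=7/3, b=Δ1−h1·(2M1+M2)/6=-92/15
seg 2: a=-5, c=M2/2=34/5, d=(M3−M2)/(6·1)=-34/15, b=Δ2−h2·(2M2+M3)/6=7/15
t_q=1/4 → seg 0, τ=1/4; S=5+-89/15·τ+0·τ²+-1/15·τ³=225/64

  seg 0: a=5 b=-89/15 c=0 d=-1/15
  seg 1: a=-1 b=-92/15 c=-1/5 d=7/3
  seg 2: a=-5 b=7/15 c=34/5 d=-34/15
S(1/4) = 225/64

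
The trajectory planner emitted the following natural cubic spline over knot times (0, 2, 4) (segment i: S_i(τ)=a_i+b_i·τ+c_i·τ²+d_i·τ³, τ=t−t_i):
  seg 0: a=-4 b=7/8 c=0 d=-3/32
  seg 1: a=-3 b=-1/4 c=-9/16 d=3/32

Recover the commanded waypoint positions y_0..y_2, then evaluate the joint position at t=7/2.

y_0=-4 y_1=-3 y_2=-5
S(7/2) = -1107/256

y_0 = S_0(0) = a_0 = -4
y_1 = S_1(0) = a_1 = -3
y_2 = S_1(2) = -5
t_q=7/2 is in segment 1 (τ=3/2); S_1(τ)=-1107/256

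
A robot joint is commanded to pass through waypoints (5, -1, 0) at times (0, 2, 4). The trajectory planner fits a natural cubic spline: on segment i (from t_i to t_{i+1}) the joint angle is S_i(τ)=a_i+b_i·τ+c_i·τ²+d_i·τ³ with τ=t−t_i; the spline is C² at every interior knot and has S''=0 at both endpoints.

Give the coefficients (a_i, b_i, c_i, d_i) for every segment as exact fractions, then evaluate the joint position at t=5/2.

Δ: Δ0=-3, Δ1=1/2
row 1: diag=8, rhs=21; c'=1/4, d'=21/8
back: M1=21/8
M: M0=0, M1=21/8, M2=0
seg 0: a=5, c=M0/2=0, d=(M1−M0)/(6·2)=7/32, b=Δ0−h0·(2M0+M1)/6=-31/8
seg 1: a=-1, c=M1/2=21/16, d=(M2−M1)/(6·2)=-7/32, b=Δ1−h1·(2M1+M2)/6=-5/4
t_q=5/2 → seg 1, τ=1/2; S=-1+-5/4·τ+21/16·τ²+-7/32·τ³=-339/256

  seg 0: a=5 b=-31/8 c=0 d=7/32
  seg 1: a=-1 b=-5/4 c=21/16 d=-7/32
S(5/2) = -339/256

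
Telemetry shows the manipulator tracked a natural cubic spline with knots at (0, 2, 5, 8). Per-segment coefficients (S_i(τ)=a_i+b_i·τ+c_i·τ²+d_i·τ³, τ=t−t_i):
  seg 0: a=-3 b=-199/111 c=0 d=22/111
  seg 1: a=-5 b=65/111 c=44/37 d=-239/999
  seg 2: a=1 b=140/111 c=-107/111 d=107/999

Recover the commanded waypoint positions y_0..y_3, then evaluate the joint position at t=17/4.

y_0 = S_0(0) = a_0 = -3
y_1 = S_1(0) = a_1 = -5
y_2 = S_2(0) = a_2 = 1
y_3 = S_2(3) = -1
t_q=17/4 is in segment 1 (τ=9/4); S_1(τ)=-917/2368

y_0=-3 y_1=-5 y_2=1 y_3=-1
S(17/4) = -917/2368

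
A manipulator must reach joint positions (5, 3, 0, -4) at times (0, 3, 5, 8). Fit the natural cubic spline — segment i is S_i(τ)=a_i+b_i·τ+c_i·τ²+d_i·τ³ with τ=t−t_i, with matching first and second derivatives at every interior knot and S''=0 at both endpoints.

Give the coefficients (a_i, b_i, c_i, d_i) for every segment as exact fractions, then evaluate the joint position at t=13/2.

Δ: Δ0=-2/3, Δ1=-3/2, Δ2=-4/3
row 1: diag=10, rhs=-5; c'=1/5, d'=-1/2
row 2: denom=10−2·1/5=48/5; d'=(1−2·-1/2)/(48/5)=5/24
back: M2=5/24
back: M1=-1/2−1/5·5/24=-13/24
M: M0=0, M1=-13/24, M2=5/24, M3=0
seg 0: a=5, c=M0/2=0, d=(M1−M0)/(6·3)=-13/432, b=Δ0−h0·(2M0+M1)/6=-19/48
seg 1: a=3, c=M1/2=-13/48, d=(M2−M1)/(6·2)=1/16, b=Δ1−h1·(2M1+M2)/6=-29/24
seg 2: a=0, c=M2/2=5/48, d=(M3−M2)/(6·3)=-5/432, b=Δ2−h2·(2M2+M3)/6=-37/24
t_q=13/2 → seg 2, τ=3/2; S=0+-37/24·τ+5/48·τ²+-5/432·τ³=-271/128

  seg 0: a=5 b=-19/48 c=0 d=-13/432
  seg 1: a=3 b=-29/24 c=-13/48 d=1/16
  seg 2: a=0 b=-37/24 c=5/48 d=-5/432
S(13/2) = -271/128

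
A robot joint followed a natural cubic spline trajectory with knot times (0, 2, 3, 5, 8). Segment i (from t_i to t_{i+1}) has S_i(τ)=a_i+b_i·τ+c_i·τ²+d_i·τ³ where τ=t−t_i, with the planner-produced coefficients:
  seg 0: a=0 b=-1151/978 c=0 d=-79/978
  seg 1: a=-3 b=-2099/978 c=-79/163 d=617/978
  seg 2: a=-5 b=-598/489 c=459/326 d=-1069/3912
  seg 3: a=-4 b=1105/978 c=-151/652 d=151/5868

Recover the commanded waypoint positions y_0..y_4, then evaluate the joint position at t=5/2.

y_0=0 y_1=-3 y_2=-5 y_3=-4 y_4=-2
S(5/2) = -10733/2608

y_0 = S_0(0) = a_0 = 0
y_1 = S_1(0) = a_1 = -3
y_2 = S_2(0) = a_2 = -5
y_3 = S_3(0) = a_3 = -4
y_4 = S_3(3) = -2
t_q=5/2 is in segment 1 (τ=1/2); S_1(τ)=-10733/2608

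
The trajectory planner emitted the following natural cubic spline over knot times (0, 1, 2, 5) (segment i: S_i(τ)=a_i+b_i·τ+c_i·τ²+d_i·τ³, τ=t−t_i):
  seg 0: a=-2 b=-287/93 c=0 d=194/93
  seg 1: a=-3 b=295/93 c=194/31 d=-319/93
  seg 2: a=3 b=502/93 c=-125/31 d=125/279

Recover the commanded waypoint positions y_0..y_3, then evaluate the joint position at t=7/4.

y_0 = S_0(0) = a_0 = -2
y_1 = S_1(0) = a_1 = -3
y_2 = S_2(0) = a_2 = 3
y_3 = S_2(3) = -5
t_q=7/4 is in segment 1 (τ=3/4); S_1(τ)=2881/1984

y_0=-2 y_1=-3 y_2=3 y_3=-5
S(7/4) = 2881/1984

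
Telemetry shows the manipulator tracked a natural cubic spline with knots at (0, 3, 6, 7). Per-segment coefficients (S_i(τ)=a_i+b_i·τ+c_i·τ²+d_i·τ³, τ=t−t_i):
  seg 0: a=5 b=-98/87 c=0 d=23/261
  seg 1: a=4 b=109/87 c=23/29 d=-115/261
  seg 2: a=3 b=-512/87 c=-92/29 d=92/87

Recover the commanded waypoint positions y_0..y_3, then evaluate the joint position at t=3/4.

y_0 = S_0(0) = a_0 = 5
y_1 = S_1(0) = a_1 = 4
y_2 = S_2(0) = a_2 = 3
y_3 = S_2(1) = -5
t_q=3/4 is in segment 0 (τ=3/4); S_0(τ)=7781/1856

y_0=5 y_1=4 y_2=3 y_3=-5
S(3/4) = 7781/1856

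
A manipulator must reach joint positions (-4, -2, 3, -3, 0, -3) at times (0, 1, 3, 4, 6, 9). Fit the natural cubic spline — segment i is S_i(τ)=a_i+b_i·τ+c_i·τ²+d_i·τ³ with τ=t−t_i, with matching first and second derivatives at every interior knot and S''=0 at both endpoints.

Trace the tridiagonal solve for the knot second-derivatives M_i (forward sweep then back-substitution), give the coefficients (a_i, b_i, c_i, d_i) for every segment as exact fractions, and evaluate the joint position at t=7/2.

Δ: Δ0=2, Δ1=5/2, Δ2=-6, Δ3=3/2, Δ4=-1
row 1: diag=6, rhs=3; c'=1/3, d'=1/2
row 2: denom=6−2·1/3=16/3; d'=(-51−2·1/2)/(16/3)=-39/4
row 3: denom=6−1·3/16=93/16; d'=(45−1·-39/4)/(93/16)=292/31
row 4: denom=10−2·32/93=866/93; d'=(-15−2·292/31)/(866/93)=-3147/866
back: M4=-3147/866
back: M3=292/31−32/93·-3147/866=4620/433
back: M2=-39/4−3/16·4620/433=-5088/433
back: M1=1/2−1/3·-5088/433=3825/866
M: M0=0, M1=3825/866, M2=-5088/433, M3=4620/433, M4=-3147/866, M5=0
seg 0: a=-4, c=M0/2=0, d=(M1−M0)/(6·1)=1275/1732, b=Δ0−h0·(2M0+M1)/6=2189/1732
seg 1: a=-2, c=M1/2=3825/1732, d=(M2−M1)/(6·2)=-4667/3464, b=Δ1−h1·(2M1+M2)/6=3007/866
seg 2: a=3, c=M2/2=-2544/433, d=(M3−M2)/(6·1)=1618/433, b=Δ2−h2·(2M2+M3)/6=-1672/433
seg 3: a=-3, c=M3/2=2310/433, d=(M4−M3)/(6·2)=-4129/3464, b=Δ3−h3·(2M3+M4)/6=-1906/433
seg 4: a=0, c=M4/2=-3147/1732, d=(M5−M4)/(6·3)=1049/5196, b=Δ4−h4·(2M4+M5)/6=2281/866
t_q=7/2 → seg 2, τ=1/2; S=3+-1672/433·τ+-2544/433·τ²+1618/433·τ³=117/1732

  seg 0: a=-4 b=2189/1732 c=0 d=1275/1732
  seg 1: a=-2 b=3007/866 c=3825/1732 d=-4667/3464
  seg 2: a=3 b=-1672/433 c=-2544/433 d=1618/433
  seg 3: a=-3 b=-1906/433 c=2310/433 d=-4129/3464
  seg 4: a=0 b=2281/866 c=-3147/1732 d=1049/5196
S(7/2) = 117/1732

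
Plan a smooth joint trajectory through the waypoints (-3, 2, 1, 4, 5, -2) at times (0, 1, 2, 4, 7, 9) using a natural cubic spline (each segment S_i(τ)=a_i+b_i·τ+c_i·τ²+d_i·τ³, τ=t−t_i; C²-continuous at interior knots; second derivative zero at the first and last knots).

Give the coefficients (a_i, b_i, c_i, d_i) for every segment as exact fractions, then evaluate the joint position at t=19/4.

Δ: Δ0=5, Δ1=-1, Δ2=3/2, Δ3=1/3, Δ4=-7/2
row 1: diag=4, rhs=-36; c'=1/4, d'=-9
row 2: denom=6−1·1/4=23/4; d'=(15−1·-9)/(23/4)=96/23
row 3: denom=10−2·8/23=214/23; d'=(-7−2·96/23)/(214/23)=-353/214
row 4: denom=10−3·69/214=1933/214; d'=(-23−3·-353/214)/(1933/214)=-3863/1933
back: M4=-3863/1933
back: M3=-353/214−69/214·-3863/1933=-1943/1933
back: M2=96/23−8/23·-1943/1933=8744/1933
back: M1=-9−1/4·8744/1933=-19583/1933
M: M0=0, M1=-19583/1933, M2=8744/1933, M3=-1943/1933, M4=-3863/1933, M5=0
seg 0: a=-3, c=M0/2=0, d=(M1−M0)/(6·1)=-19583/11598, b=Δ0−h0·(2M0+M1)/6=77573/11598
seg 1: a=2, c=M1/2=-19583/3866, d=(M2−M1)/(6·1)=28327/11598, b=Δ1−h1·(2M1+M2)/6=9412/5799
seg 2: a=1, c=M2/2=4372/1933, d=(M3−M2)/(6·2)=-10687/23196, b=Δ2−h2·(2M2+M3)/6=-13693/11598
seg 3: a=4, c=M3/2=-1943/3866, d=(M4−M3)/(6·3)=-320/5799, b=Δ3−h3·(2M3+M4)/6=27113/11598
seg 4: a=5, c=M4/2=-3863/3866, d=(M5−M4)/(6·2)=3863/23196, b=Δ4−h4·(2M4+M5)/6=-25141/11598
t_q=19/4 → seg 3, τ=3/4; S=4+27113/11598·τ+-1943/3866·τ²+-320/5799·τ³=336949/61856

  seg 0: a=-3 b=77573/11598 c=0 d=-19583/11598
  seg 1: a=2 b=9412/5799 c=-19583/3866 d=28327/11598
  seg 2: a=1 b=-13693/11598 c=4372/1933 d=-10687/23196
  seg 3: a=4 b=27113/11598 c=-1943/3866 d=-320/5799
  seg 4: a=5 b=-25141/11598 c=-3863/3866 d=3863/23196
S(19/4) = 336949/61856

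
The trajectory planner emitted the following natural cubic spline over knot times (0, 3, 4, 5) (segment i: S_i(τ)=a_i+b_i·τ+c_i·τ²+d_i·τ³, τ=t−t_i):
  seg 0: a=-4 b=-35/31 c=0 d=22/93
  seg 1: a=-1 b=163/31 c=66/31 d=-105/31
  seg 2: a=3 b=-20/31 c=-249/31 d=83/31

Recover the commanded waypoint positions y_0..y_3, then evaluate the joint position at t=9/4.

y_0 = S_0(0) = a_0 = -4
y_1 = S_1(0) = a_1 = -1
y_2 = S_2(0) = a_2 = 3
y_3 = S_2(1) = -3
t_q=9/4 is in segment 0 (τ=9/4); S_0(τ)=-3815/992

y_0=-4 y_1=-1 y_2=3 y_3=-3
S(9/4) = -3815/992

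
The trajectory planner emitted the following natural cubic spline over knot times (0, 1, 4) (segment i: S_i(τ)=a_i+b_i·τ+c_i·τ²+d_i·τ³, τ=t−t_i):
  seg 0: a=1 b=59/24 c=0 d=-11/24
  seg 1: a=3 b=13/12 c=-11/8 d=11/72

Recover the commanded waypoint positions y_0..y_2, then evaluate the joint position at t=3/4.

y_0=1 y_1=3 y_2=-2
S(3/4) = 1357/512

y_0 = S_0(0) = a_0 = 1
y_1 = S_1(0) = a_1 = 3
y_2 = S_1(3) = -2
t_q=3/4 is in segment 0 (τ=3/4); S_0(τ)=1357/512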